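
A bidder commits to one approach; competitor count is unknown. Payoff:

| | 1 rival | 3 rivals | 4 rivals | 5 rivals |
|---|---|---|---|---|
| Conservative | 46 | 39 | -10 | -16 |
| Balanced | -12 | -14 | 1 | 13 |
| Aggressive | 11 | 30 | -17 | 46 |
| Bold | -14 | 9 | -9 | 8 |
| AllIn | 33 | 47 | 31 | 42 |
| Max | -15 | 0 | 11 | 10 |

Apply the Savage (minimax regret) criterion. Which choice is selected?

AllIn

Column bests: 1 rival=46, 3 rivals=47, 4 rivals=31, 5 rivals=46.
Conservative regrets: 0, 8, 41, 62 → max 62
Balanced regrets: 58, 61, 30, 33 → max 61
Aggressive regrets: 35, 17, 48, 0 → max 48
Bold regrets: 60, 38, 40, 38 → max 60
AllIn regrets: 13, 0, 0, 4 → max 13
Max regrets: 61, 47, 20, 36 → max 61
Smallest max regret = 13 → AllIn.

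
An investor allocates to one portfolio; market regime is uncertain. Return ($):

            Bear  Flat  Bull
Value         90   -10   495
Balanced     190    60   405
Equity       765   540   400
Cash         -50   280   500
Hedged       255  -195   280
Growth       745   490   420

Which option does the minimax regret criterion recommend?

Column bests: Bear=765, Flat=540, Bull=500.
Value regrets: 675, 550, 5 → max 675
Balanced regrets: 575, 480, 95 → max 575
Equity regrets: 0, 0, 100 → max 100
Cash regrets: 815, 260, 0 → max 815
Hedged regrets: 510, 735, 220 → max 735
Growth regrets: 20, 50, 80 → max 80
Smallest max regret = 80 → Growth.

Growth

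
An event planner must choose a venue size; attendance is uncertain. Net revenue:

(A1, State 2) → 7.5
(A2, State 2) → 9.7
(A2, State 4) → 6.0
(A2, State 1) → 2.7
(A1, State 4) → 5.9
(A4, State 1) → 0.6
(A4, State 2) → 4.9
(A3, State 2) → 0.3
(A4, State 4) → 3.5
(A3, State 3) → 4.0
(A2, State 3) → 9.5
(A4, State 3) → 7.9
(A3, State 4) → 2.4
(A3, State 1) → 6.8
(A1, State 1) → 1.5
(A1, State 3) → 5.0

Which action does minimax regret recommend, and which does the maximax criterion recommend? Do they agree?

Column bests: State 1=6.8, State 2=9.7, State 3=9.5, State 4=6.0.
A1 regrets: 5.3, 2.2, 4.5, 0.1 → max 5.3
A2 regrets: 4.1, 0.0, 0.0, 0.0 → max 4.1
A3 regrets: 0.0, 9.4, 5.5, 3.6 → max 9.4
A4 regrets: 6.2, 4.8, 1.6, 2.5 → max 6.2
Smallest max regret = 4.1 → A2.
Row maxima: A1=7.5, A2=9.7, A3=6.8, A4=7.9
Best best-case = 9.7 → A2.

minimax regret → A2; maximax → A2 (agree)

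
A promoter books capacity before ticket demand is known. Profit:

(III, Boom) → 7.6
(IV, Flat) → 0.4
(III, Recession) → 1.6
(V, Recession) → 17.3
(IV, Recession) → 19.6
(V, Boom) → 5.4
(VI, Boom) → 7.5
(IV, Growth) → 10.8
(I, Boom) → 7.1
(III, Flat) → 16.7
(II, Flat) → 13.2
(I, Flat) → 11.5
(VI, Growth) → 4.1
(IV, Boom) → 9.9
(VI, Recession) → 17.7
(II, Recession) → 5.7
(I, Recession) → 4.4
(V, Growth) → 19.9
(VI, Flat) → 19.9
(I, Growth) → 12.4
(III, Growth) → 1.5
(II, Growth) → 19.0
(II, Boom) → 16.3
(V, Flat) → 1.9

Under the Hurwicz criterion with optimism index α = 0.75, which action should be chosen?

VI

I: 0.75·12.4 + 0.25·4.4 = 10.4
II: 0.75·19.0 + 0.25·5.7 = 15.675
III: 0.75·16.7 + 0.25·1.5 = 12.9
IV: 0.75·19.6 + 0.25·0.4 = 14.8
V: 0.75·19.9 + 0.25·1.9 = 15.4
VI: 0.75·19.9 + 0.25·4.1 = 15.95
Highest Hurwicz score = 15.95 → VI.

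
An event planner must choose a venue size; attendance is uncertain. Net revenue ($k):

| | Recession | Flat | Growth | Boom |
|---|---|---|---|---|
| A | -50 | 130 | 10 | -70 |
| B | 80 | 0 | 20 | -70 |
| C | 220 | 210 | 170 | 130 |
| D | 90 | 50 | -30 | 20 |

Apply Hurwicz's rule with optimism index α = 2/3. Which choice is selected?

A: 2/3·130 + 1/3·(-70) = 190/3
B: 2/3·80 + 1/3·(-70) = 30
C: 2/3·220 + 1/3·130 = 190
D: 2/3·90 + 1/3·(-30) = 50
Highest Hurwicz score = 190 → C.

C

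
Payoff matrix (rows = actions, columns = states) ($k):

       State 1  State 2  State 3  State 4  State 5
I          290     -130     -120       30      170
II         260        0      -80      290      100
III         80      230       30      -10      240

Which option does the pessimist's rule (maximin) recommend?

III

Row minima: I=-130, II=-80, III=-10
Best worst-case = -10 → III.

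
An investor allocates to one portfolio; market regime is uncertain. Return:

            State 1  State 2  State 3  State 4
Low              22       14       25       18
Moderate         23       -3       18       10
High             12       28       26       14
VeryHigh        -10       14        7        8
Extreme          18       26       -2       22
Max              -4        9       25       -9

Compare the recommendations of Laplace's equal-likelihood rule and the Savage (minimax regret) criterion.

Row averages: Low=19.75, Moderate=12, High=20, VeryHigh=4.75, Extreme=16, Max=5.25
Highest average = 20 → High.
Column bests: State 1=23, State 2=28, State 3=26, State 4=22.
Low regrets: 1, 14, 1, 4 → max 14
Moderate regrets: 0, 31, 8, 12 → max 31
High regrets: 11, 0, 0, 8 → max 11
VeryHigh regrets: 33, 14, 19, 14 → max 33
Extreme regrets: 5, 2, 28, 0 → max 28
Max regrets: 27, 19, 1, 31 → max 31
Smallest max regret = 11 → High.

laplace → High; minimax regret → High (agree)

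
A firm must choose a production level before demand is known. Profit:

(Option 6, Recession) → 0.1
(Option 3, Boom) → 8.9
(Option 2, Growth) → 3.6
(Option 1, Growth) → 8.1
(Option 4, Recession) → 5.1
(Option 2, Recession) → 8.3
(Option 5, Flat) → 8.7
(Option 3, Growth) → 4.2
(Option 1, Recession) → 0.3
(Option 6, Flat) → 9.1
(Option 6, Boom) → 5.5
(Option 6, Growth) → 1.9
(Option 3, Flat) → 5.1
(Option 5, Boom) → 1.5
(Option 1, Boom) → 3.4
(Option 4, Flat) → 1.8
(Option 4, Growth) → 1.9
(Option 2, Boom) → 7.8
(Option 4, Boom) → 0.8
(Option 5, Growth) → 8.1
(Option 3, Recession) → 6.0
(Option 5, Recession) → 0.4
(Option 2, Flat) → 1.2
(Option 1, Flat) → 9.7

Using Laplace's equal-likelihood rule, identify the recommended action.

Row averages: Option 1=5.375, Option 2=5.225, Option 3=6.05, Option 4=2.4, Option 5=4.675, Option 6=4.15
Highest average = 6.05 → Option 3.

Option 3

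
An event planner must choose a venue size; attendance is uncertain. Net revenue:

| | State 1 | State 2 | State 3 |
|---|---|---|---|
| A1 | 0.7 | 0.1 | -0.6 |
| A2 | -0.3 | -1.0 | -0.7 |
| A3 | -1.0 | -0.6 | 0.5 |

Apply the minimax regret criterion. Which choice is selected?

A1

Column bests: State 1=0.7, State 2=0.1, State 3=0.5.
A1 regrets: 0.0, 0.0, 1.1 → max 1.1
A2 regrets: 1.0, 1.1, 1.2 → max 1.2
A3 regrets: 1.7, 0.7, 0.0 → max 1.7
Smallest max regret = 1.1 → A1.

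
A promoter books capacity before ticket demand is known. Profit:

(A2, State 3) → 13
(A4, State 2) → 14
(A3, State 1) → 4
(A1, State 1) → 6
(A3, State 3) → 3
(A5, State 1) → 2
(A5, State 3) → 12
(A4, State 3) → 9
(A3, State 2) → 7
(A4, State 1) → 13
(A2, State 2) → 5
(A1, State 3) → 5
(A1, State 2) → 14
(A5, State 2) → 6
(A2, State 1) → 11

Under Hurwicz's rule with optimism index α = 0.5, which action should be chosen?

A1: 0.5·14 + 0.5·5 = 9.5
A2: 0.5·13 + 0.5·5 = 9
A3: 0.5·7 + 0.5·3 = 5
A4: 0.5·14 + 0.5·9 = 11.5
A5: 0.5·12 + 0.5·2 = 7
Highest Hurwicz score = 11.5 → A4.

A4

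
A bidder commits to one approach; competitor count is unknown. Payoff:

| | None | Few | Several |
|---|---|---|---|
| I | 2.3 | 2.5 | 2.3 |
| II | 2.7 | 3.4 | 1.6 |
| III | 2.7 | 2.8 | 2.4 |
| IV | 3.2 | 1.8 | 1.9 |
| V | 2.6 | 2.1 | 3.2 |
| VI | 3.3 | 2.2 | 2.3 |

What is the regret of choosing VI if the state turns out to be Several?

Best payoff under Several is 3.2.
Regret = 3.2 − 2.3 = 0.9.

0.9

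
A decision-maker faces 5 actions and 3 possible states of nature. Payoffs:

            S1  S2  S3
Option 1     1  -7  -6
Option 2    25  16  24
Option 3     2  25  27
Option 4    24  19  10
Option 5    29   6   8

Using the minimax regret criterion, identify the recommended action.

Option 2

Column bests: S1=29, S2=25, S3=27.
Option 1 regrets: 28, 32, 33 → max 33
Option 2 regrets: 4, 9, 3 → max 9
Option 3 regrets: 27, 0, 0 → max 27
Option 4 regrets: 5, 6, 17 → max 17
Option 5 regrets: 0, 19, 19 → max 19
Smallest max regret = 9 → Option 2.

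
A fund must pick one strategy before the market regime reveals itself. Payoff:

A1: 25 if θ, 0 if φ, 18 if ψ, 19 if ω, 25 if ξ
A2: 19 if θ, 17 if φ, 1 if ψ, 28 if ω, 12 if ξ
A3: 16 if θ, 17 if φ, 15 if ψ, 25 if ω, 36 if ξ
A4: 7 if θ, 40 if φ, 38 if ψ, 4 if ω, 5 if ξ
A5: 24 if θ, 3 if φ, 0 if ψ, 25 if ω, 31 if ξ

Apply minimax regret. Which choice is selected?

A3

Column bests: θ=25, φ=40, ψ=38, ω=28, ξ=36.
A1 regrets: 0, 40, 20, 9, 11 → max 40
A2 regrets: 6, 23, 37, 0, 24 → max 37
A3 regrets: 9, 23, 23, 3, 0 → max 23
A4 regrets: 18, 0, 0, 24, 31 → max 31
A5 regrets: 1, 37, 38, 3, 5 → max 38
Smallest max regret = 23 → A3.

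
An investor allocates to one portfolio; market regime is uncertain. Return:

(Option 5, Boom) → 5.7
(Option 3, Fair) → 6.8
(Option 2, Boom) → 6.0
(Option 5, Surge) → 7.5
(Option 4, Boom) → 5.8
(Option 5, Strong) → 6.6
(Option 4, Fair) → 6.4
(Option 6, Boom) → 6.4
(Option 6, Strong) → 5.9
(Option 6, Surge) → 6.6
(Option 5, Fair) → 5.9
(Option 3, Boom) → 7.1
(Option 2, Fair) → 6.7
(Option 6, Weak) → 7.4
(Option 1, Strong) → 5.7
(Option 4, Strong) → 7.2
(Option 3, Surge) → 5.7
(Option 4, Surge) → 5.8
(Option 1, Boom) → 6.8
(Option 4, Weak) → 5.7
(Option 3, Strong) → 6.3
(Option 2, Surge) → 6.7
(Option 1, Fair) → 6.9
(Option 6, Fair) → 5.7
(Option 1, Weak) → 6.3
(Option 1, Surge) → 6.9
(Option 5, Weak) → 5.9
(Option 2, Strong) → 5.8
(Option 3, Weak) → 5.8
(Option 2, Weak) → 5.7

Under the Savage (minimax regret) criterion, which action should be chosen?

Column bests: Weak=7.4, Fair=6.9, Strong=7.2, Boom=7.1, Surge=7.5.
Option 1 regrets: 1.1, 0.0, 1.5, 0.3, 0.6 → max 1.5
Option 2 regrets: 1.7, 0.2, 1.4, 1.1, 0.8 → max 1.7
Option 3 regrets: 1.6, 0.1, 0.9, 0.0, 1.8 → max 1.8
Option 4 regrets: 1.7, 0.5, 0.0, 1.3, 1.7 → max 1.7
Option 5 regrets: 1.5, 1.0, 0.6, 1.4, 0.0 → max 1.5
Option 6 regrets: 0.0, 1.2, 1.3, 0.7, 0.9 → max 1.3
Smallest max regret = 1.3 → Option 6.

Option 6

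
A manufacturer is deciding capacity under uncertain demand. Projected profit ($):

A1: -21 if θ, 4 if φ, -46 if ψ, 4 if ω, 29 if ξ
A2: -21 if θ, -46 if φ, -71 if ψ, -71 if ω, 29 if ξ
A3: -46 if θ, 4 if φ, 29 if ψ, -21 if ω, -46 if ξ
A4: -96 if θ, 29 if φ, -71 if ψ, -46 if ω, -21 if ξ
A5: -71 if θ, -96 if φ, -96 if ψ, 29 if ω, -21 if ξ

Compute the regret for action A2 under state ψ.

100

Best payoff under ψ is 29.
Regret = 29 − (-71) = 100.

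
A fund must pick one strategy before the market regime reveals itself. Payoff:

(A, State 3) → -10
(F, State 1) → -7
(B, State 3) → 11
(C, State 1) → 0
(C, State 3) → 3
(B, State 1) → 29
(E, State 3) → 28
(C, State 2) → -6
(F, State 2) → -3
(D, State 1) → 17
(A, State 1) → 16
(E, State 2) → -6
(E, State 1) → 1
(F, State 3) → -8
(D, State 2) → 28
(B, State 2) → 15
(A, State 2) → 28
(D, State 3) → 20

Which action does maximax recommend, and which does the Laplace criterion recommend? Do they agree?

Row maxima: A=28, B=29, C=3, D=28, E=28, F=-3
Best best-case = 29 → B.
Row averages: A=34/3, B=55/3, C=-1, D=65/3, E=23/3, F=-6
Highest average = 65/3 → D.

maximax → B; laplace → D (disagree)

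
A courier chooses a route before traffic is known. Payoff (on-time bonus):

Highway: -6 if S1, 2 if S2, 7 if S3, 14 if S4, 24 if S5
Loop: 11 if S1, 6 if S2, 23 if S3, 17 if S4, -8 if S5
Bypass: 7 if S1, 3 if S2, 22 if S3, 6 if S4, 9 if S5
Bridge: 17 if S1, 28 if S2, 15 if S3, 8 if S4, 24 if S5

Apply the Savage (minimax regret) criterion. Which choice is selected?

Bridge

Column bests: S1=17, S2=28, S3=23, S4=17, S5=24.
Highway regrets: 23, 26, 16, 3, 0 → max 26
Loop regrets: 6, 22, 0, 0, 32 → max 32
Bypass regrets: 10, 25, 1, 11, 15 → max 25
Bridge regrets: 0, 0, 8, 9, 0 → max 9
Smallest max regret = 9 → Bridge.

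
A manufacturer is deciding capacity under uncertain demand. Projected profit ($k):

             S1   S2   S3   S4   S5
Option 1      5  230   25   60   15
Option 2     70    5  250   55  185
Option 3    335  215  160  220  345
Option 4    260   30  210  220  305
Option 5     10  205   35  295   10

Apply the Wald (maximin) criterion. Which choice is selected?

Option 3

Row minima: Option 1=5, Option 2=5, Option 3=160, Option 4=30, Option 5=10
Best worst-case = 160 → Option 3.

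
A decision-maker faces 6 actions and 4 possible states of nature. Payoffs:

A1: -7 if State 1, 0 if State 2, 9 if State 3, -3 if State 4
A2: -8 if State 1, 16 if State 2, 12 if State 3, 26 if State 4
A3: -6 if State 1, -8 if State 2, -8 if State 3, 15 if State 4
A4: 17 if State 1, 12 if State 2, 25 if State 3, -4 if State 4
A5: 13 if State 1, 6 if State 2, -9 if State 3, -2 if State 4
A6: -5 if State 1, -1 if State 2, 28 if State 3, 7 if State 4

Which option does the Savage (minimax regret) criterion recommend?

A6

Column bests: State 1=17, State 2=16, State 3=28, State 4=26.
A1 regrets: 24, 16, 19, 29 → max 29
A2 regrets: 25, 0, 16, 0 → max 25
A3 regrets: 23, 24, 36, 11 → max 36
A4 regrets: 0, 4, 3, 30 → max 30
A5 regrets: 4, 10, 37, 28 → max 37
A6 regrets: 22, 17, 0, 19 → max 22
Smallest max regret = 22 → A6.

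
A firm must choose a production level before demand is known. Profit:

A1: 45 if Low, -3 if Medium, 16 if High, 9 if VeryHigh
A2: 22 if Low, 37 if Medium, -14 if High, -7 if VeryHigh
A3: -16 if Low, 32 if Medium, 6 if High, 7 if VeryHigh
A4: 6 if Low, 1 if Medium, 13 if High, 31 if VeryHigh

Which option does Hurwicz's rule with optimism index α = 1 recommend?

A1

A1: 1·45 + 0·(-3) = 45
A2: 1·37 + 0·(-14) = 37
A3: 1·32 + 0·(-16) = 32
A4: 1·31 + 0·1 = 31
Highest Hurwicz score = 45 → A1.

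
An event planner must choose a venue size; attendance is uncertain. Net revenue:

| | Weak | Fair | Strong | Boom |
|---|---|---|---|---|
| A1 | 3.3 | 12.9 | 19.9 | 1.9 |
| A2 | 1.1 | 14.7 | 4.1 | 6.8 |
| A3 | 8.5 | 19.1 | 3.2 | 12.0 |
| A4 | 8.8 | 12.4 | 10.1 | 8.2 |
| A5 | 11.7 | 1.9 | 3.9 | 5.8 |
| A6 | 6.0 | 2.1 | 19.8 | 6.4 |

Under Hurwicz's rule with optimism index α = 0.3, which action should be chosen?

A4

A1: 0.3·19.9 + 0.7·1.9 = 7.3
A2: 0.3·14.7 + 0.7·1.1 = 5.18
A3: 0.3·19.1 + 0.7·3.2 = 7.97
A4: 0.3·12.4 + 0.7·8.2 = 9.46
A5: 0.3·11.7 + 0.7·1.9 = 4.84
A6: 0.3·19.8 + 0.7·2.1 = 7.41
Highest Hurwicz score = 9.46 → A4.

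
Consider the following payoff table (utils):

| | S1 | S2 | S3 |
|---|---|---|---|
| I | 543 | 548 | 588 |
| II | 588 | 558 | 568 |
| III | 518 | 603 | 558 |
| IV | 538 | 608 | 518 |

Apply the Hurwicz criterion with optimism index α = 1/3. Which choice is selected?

II

I: 1/3·588 + 2/3·543 = 558
II: 1/3·588 + 2/3·558 = 568
III: 1/3·603 + 2/3·518 = 1639/3
IV: 1/3·608 + 2/3·518 = 548
Highest Hurwicz score = 568 → II.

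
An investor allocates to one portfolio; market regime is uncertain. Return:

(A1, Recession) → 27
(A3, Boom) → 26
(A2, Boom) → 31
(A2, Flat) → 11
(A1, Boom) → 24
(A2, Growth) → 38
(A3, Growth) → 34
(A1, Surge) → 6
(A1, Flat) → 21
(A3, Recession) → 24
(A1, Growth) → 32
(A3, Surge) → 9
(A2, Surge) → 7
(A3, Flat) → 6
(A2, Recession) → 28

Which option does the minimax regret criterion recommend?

A1

Column bests: Recession=28, Flat=21, Growth=38, Boom=31, Surge=9.
A1 regrets: 1, 0, 6, 7, 3 → max 7
A2 regrets: 0, 10, 0, 0, 2 → max 10
A3 regrets: 4, 15, 4, 5, 0 → max 15
Smallest max regret = 7 → A1.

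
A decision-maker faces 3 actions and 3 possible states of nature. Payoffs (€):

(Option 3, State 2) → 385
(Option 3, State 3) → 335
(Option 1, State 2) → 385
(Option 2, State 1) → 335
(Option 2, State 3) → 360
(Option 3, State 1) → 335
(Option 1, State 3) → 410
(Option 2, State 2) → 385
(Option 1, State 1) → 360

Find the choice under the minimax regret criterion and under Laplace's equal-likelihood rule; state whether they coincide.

minimax regret → Option 1; laplace → Option 1 (agree)

Column bests: State 1=360, State 2=385, State 3=410.
Option 1 regrets: 0, 0, 0 → max 0
Option 2 regrets: 25, 0, 50 → max 50
Option 3 regrets: 25, 0, 75 → max 75
Smallest max regret = 0 → Option 1.
Row averages: Option 1=385, Option 2=360, Option 3=1055/3
Highest average = 385 → Option 1.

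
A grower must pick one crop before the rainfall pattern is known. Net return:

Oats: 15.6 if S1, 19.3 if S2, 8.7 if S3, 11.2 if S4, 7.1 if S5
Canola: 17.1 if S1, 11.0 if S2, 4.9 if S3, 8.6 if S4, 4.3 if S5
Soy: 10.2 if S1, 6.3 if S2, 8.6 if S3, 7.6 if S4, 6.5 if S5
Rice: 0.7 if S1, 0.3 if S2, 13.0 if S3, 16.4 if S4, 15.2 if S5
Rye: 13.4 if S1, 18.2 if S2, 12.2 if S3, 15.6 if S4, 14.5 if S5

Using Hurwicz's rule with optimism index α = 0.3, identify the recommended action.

Rye

Oats: 0.3·19.3 + 0.7·7.1 = 10.76
Canola: 0.3·17.1 + 0.7·4.3 = 8.14
Soy: 0.3·10.2 + 0.7·6.3 = 7.47
Rice: 0.3·16.4 + 0.7·0.3 = 5.13
Rye: 0.3·18.2 + 0.7·12.2 = 14
Highest Hurwicz score = 14 → Rye.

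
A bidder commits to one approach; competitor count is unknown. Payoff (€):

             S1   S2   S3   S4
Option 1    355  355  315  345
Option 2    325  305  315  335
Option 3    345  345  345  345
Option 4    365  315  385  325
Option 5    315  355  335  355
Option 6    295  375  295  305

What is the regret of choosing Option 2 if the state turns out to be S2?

Best payoff under S2 is 375.
Regret = 375 − 305 = 70.

70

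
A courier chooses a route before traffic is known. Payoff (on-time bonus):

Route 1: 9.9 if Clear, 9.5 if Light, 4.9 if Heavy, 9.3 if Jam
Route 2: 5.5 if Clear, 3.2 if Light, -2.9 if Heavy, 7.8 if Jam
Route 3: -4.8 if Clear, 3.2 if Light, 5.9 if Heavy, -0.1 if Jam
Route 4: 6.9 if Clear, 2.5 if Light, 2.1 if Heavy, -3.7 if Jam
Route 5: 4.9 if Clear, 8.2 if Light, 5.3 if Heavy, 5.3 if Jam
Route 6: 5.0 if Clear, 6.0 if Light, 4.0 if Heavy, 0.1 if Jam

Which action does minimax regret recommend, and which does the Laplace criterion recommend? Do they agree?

Column bests: Clear=9.9, Light=9.5, Heavy=5.9, Jam=9.3.
Route 1 regrets: 0.0, 0.0, 1.0, 0.0 → max 1.0
Route 2 regrets: 4.4, 6.3, 8.8, 1.5 → max 8.8
Route 3 regrets: 14.7, 6.3, 0.0, 9.4 → max 14.7
Route 4 regrets: 3.0, 7.0, 3.8, 13.0 → max 13.0
Route 5 regrets: 5.0, 1.3, 0.6, 4.0 → max 5.0
Route 6 regrets: 4.9, 3.5, 1.9, 9.2 → max 9.2
Smallest max regret = 1.0 → Route 1.
Row averages: Route 1=8.4, Route 2=3.4, Route 3=1.05, Route 4=1.95, Route 5=5.925, Route 6=3.775
Highest average = 8.4 → Route 1.

minimax regret → Route 1; laplace → Route 1 (agree)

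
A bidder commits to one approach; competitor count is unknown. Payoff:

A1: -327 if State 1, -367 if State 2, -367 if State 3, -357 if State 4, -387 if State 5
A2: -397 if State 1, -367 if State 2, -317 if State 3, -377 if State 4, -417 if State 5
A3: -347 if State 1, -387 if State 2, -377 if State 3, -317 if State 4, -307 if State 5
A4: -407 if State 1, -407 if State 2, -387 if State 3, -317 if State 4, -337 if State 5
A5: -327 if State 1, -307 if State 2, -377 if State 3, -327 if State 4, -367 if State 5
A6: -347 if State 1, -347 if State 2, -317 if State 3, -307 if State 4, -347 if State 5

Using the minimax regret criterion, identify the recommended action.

Column bests: State 1=-327, State 2=-307, State 3=-317, State 4=-307, State 5=-307.
A1 regrets: 0, 60, 50, 50, 80 → max 80
A2 regrets: 70, 60, 0, 70, 110 → max 110
A3 regrets: 20, 80, 60, 10, 0 → max 80
A4 regrets: 80, 100, 70, 10, 30 → max 100
A5 regrets: 0, 0, 60, 20, 60 → max 60
A6 regrets: 20, 40, 0, 0, 40 → max 40
Smallest max regret = 40 → A6.

A6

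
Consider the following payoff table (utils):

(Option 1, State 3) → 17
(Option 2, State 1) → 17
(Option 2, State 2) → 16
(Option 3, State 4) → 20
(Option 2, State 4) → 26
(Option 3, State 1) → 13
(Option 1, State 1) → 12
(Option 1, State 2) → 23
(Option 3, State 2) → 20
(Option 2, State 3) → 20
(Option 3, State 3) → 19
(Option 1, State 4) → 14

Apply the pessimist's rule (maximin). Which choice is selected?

Option 2

Row minima: Option 1=12, Option 2=16, Option 3=13
Best worst-case = 16 → Option 2.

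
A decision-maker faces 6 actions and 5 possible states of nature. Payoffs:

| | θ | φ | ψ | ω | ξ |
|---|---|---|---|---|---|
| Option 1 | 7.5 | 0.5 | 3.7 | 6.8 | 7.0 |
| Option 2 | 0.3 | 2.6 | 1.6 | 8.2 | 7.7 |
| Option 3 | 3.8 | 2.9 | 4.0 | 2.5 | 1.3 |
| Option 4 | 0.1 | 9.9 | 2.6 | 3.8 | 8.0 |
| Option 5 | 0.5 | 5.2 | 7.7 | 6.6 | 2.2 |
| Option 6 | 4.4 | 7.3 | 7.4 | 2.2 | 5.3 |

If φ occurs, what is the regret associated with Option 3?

7.0

Best payoff under φ is 9.9.
Regret = 9.9 − 2.9 = 7.0.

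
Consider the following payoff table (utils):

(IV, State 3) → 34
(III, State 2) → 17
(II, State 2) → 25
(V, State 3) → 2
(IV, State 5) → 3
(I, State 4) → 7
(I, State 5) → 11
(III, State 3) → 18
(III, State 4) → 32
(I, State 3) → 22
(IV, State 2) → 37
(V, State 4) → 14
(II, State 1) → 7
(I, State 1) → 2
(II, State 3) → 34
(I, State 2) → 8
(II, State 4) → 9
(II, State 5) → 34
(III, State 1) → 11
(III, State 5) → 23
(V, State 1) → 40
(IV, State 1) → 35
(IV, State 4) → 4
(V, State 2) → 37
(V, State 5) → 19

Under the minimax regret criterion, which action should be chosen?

Column bests: State 1=40, State 2=37, State 3=34, State 4=32, State 5=34.
I regrets: 38, 29, 12, 25, 23 → max 38
II regrets: 33, 12, 0, 23, 0 → max 33
III regrets: 29, 20, 16, 0, 11 → max 29
IV regrets: 5, 0, 0, 28, 31 → max 31
V regrets: 0, 0, 32, 18, 15 → max 32
Smallest max regret = 29 → III.

III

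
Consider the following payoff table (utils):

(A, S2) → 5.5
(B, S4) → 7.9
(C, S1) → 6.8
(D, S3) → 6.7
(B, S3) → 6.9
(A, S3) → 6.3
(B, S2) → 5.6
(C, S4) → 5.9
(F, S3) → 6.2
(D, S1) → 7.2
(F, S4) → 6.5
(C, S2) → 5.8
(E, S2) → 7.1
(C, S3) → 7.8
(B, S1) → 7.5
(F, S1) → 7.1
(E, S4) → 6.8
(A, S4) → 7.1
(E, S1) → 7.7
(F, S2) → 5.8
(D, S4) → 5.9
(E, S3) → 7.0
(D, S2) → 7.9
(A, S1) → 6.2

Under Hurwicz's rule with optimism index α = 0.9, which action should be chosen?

D

A: 0.9·7.1 + 0.1·5.5 = 6.94
B: 0.9·7.9 + 0.1·5.6 = 7.67
C: 0.9·7.8 + 0.1·5.8 = 7.6
D: 0.9·7.9 + 0.1·5.9 = 7.7
E: 0.9·7.7 + 0.1·6.8 = 7.61
F: 0.9·7.1 + 0.1·5.8 = 6.97
Highest Hurwicz score = 7.7 → D.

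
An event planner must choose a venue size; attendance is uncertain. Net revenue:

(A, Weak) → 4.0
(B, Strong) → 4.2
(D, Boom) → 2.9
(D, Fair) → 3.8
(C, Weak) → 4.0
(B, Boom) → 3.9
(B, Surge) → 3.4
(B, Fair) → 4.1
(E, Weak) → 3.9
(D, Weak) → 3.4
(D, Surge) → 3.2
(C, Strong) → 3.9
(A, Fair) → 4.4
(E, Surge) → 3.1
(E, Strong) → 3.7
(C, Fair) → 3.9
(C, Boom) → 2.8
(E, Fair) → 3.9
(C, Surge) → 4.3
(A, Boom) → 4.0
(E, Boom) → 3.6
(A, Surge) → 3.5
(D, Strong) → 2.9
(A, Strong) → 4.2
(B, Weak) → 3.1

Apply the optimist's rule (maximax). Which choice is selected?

A

Row maxima: A=4.4, B=4.2, C=4.3, D=3.8, E=3.9
Best best-case = 4.4 → A.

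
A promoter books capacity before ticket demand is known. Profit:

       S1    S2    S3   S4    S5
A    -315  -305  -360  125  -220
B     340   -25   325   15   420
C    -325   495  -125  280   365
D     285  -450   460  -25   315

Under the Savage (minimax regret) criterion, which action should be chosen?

B

Column bests: S1=340, S2=495, S3=460, S4=280, S5=420.
A regrets: 655, 800, 820, 155, 640 → max 820
B regrets: 0, 520, 135, 265, 0 → max 520
C regrets: 665, 0, 585, 0, 55 → max 665
D regrets: 55, 945, 0, 305, 105 → max 945
Smallest max regret = 520 → B.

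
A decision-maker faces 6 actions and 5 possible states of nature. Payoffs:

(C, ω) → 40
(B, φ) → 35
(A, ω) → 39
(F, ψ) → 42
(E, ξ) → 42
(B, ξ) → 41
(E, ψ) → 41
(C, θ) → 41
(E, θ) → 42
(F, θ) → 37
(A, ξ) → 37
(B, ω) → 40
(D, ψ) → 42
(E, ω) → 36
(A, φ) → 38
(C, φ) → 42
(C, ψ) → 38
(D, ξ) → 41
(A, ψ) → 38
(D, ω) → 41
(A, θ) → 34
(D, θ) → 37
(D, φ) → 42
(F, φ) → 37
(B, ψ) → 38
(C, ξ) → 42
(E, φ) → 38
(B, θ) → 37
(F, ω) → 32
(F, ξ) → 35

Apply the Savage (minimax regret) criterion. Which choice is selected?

C

Column bests: θ=42, φ=42, ψ=42, ω=41, ξ=42.
A regrets: 8, 4, 4, 2, 5 → max 8
B regrets: 5, 7, 4, 1, 1 → max 7
C regrets: 1, 0, 4, 1, 0 → max 4
D regrets: 5, 0, 0, 0, 1 → max 5
E regrets: 0, 4, 1, 5, 0 → max 5
F regrets: 5, 5, 0, 9, 7 → max 9
Smallest max regret = 4 → C.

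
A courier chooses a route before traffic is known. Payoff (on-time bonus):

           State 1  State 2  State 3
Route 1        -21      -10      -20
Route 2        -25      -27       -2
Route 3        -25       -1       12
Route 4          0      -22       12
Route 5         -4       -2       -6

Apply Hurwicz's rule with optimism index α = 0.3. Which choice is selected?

Route 1: 0.3·(-10) + 0.7·(-21) = -17.7
Route 2: 0.3·(-2) + 0.7·(-27) = -19.5
Route 3: 0.3·12 + 0.7·(-25) = -13.9
Route 4: 0.3·12 + 0.7·(-22) = -11.8
Route 5: 0.3·(-2) + 0.7·(-6) = -4.8
Highest Hurwicz score = -4.8 → Route 5.

Route 5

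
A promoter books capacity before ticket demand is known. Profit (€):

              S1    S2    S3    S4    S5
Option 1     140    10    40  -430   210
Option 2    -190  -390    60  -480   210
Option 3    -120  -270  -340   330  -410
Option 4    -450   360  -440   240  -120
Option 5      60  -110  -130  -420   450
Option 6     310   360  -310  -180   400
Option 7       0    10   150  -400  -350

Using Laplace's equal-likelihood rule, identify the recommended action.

Row averages: Option 1=-6, Option 2=-158, Option 3=-162, Option 4=-82, Option 5=-30, Option 6=116, Option 7=-118
Highest average = 116 → Option 6.

Option 6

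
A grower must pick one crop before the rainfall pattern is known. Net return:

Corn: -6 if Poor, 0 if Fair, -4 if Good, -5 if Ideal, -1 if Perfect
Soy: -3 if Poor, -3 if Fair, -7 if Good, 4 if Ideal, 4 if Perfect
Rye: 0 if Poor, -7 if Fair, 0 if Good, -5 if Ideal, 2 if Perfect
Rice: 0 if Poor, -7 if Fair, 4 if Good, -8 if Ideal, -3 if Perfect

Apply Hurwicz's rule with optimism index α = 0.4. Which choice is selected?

Soy

Corn: 0.4·0 + 0.6·(-6) = -3.6
Soy: 0.4·4 + 0.6·(-7) = -2.6
Rye: 0.4·2 + 0.6·(-7) = -3.4
Rice: 0.4·4 + 0.6·(-8) = -3.2
Highest Hurwicz score = -2.6 → Soy.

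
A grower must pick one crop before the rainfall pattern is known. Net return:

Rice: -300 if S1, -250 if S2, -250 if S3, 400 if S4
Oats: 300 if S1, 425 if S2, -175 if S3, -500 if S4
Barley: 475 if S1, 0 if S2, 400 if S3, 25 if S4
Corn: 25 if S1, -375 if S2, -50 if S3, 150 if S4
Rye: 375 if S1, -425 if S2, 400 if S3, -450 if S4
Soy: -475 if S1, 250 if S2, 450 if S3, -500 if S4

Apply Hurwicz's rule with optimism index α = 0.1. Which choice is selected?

Rice: 0.1·400 + 0.9·(-300) = -230
Oats: 0.1·425 + 0.9·(-500) = -407.5
Barley: 0.1·475 + 0.9·0 = 47.5
Corn: 0.1·150 + 0.9·(-375) = -322.5
Rye: 0.1·400 + 0.9·(-450) = -365
Soy: 0.1·450 + 0.9·(-500) = -405
Highest Hurwicz score = 47.5 → Barley.

Barley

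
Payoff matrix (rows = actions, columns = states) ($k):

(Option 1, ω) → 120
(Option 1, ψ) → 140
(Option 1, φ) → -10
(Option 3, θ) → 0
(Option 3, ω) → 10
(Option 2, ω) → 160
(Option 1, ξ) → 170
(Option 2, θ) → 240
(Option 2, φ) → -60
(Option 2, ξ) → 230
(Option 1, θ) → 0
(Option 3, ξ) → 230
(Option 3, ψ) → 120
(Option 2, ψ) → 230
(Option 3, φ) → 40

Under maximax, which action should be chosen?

Option 2

Row maxima: Option 1=170, Option 2=240, Option 3=230
Best best-case = 240 → Option 2.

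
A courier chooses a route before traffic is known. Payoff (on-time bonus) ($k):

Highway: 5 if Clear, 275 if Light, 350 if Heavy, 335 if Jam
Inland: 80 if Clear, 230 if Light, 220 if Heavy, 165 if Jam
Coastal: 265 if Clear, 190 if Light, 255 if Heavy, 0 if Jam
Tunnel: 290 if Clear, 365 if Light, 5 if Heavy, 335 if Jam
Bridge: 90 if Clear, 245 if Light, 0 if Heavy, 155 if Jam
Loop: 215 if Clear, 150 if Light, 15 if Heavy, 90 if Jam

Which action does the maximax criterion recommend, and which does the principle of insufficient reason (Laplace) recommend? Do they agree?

Row maxima: Highway=350, Inland=230, Coastal=265, Tunnel=365, Bridge=245, Loop=215
Best best-case = 365 → Tunnel.
Row averages: Highway=241.25, Inland=173.75, Coastal=177.5, Tunnel=248.75, Bridge=122.5, Loop=117.5
Highest average = 248.75 → Tunnel.

maximax → Tunnel; laplace → Tunnel (agree)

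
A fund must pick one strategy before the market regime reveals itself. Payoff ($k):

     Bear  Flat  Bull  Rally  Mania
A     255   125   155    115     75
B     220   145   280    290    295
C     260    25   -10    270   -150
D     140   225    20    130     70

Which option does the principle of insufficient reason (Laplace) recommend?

Row averages: A=145, B=246, C=79, D=117
Highest average = 246 → B.

B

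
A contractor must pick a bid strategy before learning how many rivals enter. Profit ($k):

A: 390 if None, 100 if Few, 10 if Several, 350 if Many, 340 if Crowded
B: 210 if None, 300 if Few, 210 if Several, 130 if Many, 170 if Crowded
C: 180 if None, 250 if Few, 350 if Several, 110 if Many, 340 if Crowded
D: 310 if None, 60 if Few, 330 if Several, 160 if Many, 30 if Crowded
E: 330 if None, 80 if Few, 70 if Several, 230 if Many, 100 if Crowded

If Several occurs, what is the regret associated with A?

340

Best payoff under Several is 350.
Regret = 350 − 10 = 340.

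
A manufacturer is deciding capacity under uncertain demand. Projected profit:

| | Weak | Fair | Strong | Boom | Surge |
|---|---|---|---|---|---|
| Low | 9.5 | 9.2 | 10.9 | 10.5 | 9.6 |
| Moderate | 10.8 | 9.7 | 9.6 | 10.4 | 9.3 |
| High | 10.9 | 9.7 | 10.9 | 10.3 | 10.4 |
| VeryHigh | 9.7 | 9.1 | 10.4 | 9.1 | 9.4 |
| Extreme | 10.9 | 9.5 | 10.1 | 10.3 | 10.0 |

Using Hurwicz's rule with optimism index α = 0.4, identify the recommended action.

Low: 0.4·10.9 + 0.6·9.2 = 9.88
Moderate: 0.4·10.8 + 0.6·9.3 = 9.9
High: 0.4·10.9 + 0.6·9.7 = 10.18
VeryHigh: 0.4·10.4 + 0.6·9.1 = 9.62
Extreme: 0.4·10.9 + 0.6·9.5 = 10.06
Highest Hurwicz score = 10.18 → High.

High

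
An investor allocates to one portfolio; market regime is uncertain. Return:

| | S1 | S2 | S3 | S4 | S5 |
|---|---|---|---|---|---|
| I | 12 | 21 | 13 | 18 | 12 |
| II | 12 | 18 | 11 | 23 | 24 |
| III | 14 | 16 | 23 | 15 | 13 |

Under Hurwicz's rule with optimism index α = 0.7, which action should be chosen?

I: 0.7·21 + 0.3·12 = 18.3
II: 0.7·24 + 0.3·11 = 20.1
III: 0.7·23 + 0.3·13 = 20
Highest Hurwicz score = 20.1 → II.

II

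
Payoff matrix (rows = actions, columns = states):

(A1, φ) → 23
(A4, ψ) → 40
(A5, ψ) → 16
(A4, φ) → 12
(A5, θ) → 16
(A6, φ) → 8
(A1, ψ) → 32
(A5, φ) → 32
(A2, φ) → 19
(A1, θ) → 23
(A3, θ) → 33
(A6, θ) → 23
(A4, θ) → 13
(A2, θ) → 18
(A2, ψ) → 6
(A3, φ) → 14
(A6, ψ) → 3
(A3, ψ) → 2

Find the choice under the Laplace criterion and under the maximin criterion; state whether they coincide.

Row averages: A1=26, A2=43/3, A3=49/3, A4=65/3, A5=64/3, A6=34/3
Highest average = 26 → A1.
Row minima: A1=23, A2=6, A3=2, A4=12, A5=16, A6=3
Best worst-case = 23 → A1.

laplace → A1; maximin → A1 (agree)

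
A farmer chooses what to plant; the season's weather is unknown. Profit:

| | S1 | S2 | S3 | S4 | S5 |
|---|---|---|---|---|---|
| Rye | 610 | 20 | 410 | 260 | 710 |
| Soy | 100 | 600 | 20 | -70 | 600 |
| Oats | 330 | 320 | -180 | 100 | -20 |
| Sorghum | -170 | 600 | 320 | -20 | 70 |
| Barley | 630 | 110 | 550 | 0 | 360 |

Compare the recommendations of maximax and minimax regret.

maximax → Rye; minimax regret → Barley (disagree)

Row maxima: Rye=710, Soy=600, Oats=330, Sorghum=600, Barley=630
Best best-case = 710 → Rye.
Column bests: S1=630, S2=600, S3=550, S4=260, S5=710.
Rye regrets: 20, 580, 140, 0, 0 → max 580
Soy regrets: 530, 0, 530, 330, 110 → max 530
Oats regrets: 300, 280, 730, 160, 730 → max 730
Sorghum regrets: 800, 0, 230, 280, 640 → max 800
Barley regrets: 0, 490, 0, 260, 350 → max 490
Smallest max regret = 490 → Barley.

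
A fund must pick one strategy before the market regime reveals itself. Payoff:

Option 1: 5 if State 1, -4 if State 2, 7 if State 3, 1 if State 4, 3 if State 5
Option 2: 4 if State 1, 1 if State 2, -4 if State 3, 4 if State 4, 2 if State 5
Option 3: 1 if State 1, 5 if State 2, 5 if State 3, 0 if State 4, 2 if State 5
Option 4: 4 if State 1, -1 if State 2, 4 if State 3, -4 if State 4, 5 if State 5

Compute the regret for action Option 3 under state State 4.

Best payoff under State 4 is 4.
Regret = 4 − 0 = 4.

4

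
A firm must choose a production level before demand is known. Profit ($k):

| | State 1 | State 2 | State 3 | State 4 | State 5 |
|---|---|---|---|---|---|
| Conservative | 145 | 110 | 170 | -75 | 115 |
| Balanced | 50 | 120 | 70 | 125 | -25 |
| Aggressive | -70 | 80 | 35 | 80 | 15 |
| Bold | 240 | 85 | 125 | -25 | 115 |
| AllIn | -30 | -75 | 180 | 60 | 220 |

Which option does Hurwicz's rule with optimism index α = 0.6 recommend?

Bold

Conservative: 0.6·170 + 0.4·(-75) = 72
Balanced: 0.6·125 + 0.4·(-25) = 65
Aggressive: 0.6·80 + 0.4·(-70) = 20
Bold: 0.6·240 + 0.4·(-25) = 134
AllIn: 0.6·220 + 0.4·(-75) = 102
Highest Hurwicz score = 134 → Bold.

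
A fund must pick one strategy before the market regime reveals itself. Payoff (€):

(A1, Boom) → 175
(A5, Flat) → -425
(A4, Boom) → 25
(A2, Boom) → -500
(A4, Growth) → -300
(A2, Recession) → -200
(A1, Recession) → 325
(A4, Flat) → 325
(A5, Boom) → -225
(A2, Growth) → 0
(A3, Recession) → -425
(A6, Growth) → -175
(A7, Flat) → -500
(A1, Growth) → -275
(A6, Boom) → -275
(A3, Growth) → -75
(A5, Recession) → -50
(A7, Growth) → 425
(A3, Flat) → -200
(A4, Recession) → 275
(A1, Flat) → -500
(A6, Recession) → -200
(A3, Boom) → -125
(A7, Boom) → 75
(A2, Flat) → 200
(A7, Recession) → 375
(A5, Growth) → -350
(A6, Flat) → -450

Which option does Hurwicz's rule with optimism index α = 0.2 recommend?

A1: 0.2·325 + 0.8·(-500) = -335
A2: 0.2·200 + 0.8·(-500) = -360
A3: 0.2·(-75) + 0.8·(-425) = -355
A4: 0.2·325 + 0.8·(-300) = -175
A5: 0.2·(-50) + 0.8·(-425) = -350
A6: 0.2·(-175) + 0.8·(-450) = -395
A7: 0.2·425 + 0.8·(-500) = -315
Highest Hurwicz score = -175 → A4.

A4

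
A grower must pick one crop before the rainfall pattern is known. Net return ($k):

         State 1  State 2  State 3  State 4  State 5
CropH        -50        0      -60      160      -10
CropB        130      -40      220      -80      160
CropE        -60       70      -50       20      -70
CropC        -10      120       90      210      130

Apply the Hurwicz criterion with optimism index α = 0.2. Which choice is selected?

CropC

CropH: 0.2·160 + 0.8·(-60) = -16
CropB: 0.2·220 + 0.8·(-80) = -20
CropE: 0.2·70 + 0.8·(-70) = -42
CropC: 0.2·210 + 0.8·(-10) = 34
Highest Hurwicz score = 34 → CropC.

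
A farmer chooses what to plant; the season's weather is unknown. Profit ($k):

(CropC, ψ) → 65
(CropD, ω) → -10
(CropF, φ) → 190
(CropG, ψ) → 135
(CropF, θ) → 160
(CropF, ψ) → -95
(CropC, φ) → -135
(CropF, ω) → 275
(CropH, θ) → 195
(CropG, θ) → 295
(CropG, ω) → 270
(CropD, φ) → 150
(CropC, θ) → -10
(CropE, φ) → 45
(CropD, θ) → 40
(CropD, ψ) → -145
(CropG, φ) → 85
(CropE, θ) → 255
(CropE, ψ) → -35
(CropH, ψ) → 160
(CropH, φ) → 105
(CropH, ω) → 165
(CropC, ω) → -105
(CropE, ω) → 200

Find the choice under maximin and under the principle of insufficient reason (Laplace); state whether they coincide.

Row minima: CropG=85, CropH=105, CropF=-95, CropE=-35, CropC=-135, CropD=-145
Best worst-case = 105 → CropH.
Row averages: CropG=196.25, CropH=156.25, CropF=132.5, CropE=116.25, CropC=-46.25, CropD=8.75
Highest average = 196.25 → CropG.

maximin → CropH; laplace → CropG (disagree)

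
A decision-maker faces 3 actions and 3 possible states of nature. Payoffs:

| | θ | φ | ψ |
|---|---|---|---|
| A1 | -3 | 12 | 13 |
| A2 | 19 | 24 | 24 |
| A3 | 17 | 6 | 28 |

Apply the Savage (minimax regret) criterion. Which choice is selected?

A2

Column bests: θ=19, φ=24, ψ=28.
A1 regrets: 22, 12, 15 → max 22
A2 regrets: 0, 0, 4 → max 4
A3 regrets: 2, 18, 0 → max 18
Smallest max regret = 4 → A2.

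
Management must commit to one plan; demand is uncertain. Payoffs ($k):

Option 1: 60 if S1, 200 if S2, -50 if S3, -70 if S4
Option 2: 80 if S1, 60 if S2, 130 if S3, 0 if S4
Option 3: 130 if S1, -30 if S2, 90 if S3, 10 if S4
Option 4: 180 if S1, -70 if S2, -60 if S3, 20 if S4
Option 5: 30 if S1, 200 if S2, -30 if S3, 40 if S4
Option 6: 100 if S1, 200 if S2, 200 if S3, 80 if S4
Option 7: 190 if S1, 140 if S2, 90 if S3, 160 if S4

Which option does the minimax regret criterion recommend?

Option 6

Column bests: S1=190, S2=200, S3=200, S4=160.
Option 1 regrets: 130, 0, 250, 230 → max 250
Option 2 regrets: 110, 140, 70, 160 → max 160
Option 3 regrets: 60, 230, 110, 150 → max 230
Option 4 regrets: 10, 270, 260, 140 → max 270
Option 5 regrets: 160, 0, 230, 120 → max 230
Option 6 regrets: 90, 0, 0, 80 → max 90
Option 7 regrets: 0, 60, 110, 0 → max 110
Smallest max regret = 90 → Option 6.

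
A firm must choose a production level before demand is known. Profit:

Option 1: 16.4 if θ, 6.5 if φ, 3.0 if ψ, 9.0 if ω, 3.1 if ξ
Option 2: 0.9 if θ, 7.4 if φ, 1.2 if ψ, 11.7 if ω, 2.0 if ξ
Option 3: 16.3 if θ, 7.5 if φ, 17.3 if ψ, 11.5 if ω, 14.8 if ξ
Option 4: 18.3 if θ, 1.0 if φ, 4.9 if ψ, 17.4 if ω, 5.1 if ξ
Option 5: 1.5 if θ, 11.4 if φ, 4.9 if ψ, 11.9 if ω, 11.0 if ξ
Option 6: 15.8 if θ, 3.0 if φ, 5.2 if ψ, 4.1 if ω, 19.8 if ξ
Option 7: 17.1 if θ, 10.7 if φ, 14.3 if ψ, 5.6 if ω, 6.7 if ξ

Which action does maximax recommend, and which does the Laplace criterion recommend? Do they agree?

maximax → Option 6; laplace → Option 3 (disagree)

Row maxima: Option 1=16.4, Option 2=11.7, Option 3=17.3, Option 4=18.3, Option 5=11.9, Option 6=19.8, Option 7=17.1
Best best-case = 19.8 → Option 6.
Row averages: Option 1=7.6, Option 2=4.64, Option 3=13.48, Option 4=9.34, Option 5=8.14, Option 6=9.58, Option 7=10.88
Highest average = 13.48 → Option 3.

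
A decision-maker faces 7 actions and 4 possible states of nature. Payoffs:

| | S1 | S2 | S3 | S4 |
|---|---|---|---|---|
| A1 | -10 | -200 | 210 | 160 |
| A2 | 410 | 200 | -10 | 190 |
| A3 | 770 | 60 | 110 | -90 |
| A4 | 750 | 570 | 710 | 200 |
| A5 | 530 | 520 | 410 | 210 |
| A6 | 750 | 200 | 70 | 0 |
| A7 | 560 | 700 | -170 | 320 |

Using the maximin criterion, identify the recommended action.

A5

Row minima: A1=-200, A2=-10, A3=-90, A4=200, A5=210, A6=0, A7=-170
Best worst-case = 210 → A5.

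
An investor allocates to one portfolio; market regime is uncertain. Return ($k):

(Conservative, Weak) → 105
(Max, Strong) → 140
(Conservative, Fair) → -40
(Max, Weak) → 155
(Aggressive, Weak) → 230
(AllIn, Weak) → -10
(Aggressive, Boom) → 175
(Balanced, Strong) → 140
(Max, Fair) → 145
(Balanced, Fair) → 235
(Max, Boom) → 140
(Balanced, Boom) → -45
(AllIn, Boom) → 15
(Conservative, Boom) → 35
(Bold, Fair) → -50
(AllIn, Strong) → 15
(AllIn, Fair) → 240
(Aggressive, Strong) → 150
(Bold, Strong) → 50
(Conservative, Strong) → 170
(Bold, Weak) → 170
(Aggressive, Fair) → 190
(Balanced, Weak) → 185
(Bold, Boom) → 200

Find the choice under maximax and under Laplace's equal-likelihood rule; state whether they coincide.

Row maxima: Conservative=170, Balanced=235, Aggressive=230, Bold=200, AllIn=240, Max=155
Best best-case = 240 → AllIn.
Row averages: Conservative=67.5, Balanced=128.75, Aggressive=186.25, Bold=92.5, AllIn=65, Max=145
Highest average = 186.25 → Aggressive.

maximax → AllIn; laplace → Aggressive (disagree)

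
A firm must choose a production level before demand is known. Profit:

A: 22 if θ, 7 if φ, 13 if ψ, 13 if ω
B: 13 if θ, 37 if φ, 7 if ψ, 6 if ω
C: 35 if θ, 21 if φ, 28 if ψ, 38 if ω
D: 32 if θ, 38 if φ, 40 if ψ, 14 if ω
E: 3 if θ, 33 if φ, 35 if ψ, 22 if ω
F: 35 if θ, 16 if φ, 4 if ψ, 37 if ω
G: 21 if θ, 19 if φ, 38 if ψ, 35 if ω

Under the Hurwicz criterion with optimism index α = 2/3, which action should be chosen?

A: 2/3·22 + 1/3·7 = 17
B: 2/3·37 + 1/3·6 = 80/3
C: 2/3·38 + 1/3·21 = 97/3
D: 2/3·40 + 1/3·14 = 94/3
E: 2/3·35 + 1/3·3 = 73/3
F: 2/3·37 + 1/3·4 = 26
G: 2/3·38 + 1/3·19 = 95/3
Highest Hurwicz score = 97/3 → C.

C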